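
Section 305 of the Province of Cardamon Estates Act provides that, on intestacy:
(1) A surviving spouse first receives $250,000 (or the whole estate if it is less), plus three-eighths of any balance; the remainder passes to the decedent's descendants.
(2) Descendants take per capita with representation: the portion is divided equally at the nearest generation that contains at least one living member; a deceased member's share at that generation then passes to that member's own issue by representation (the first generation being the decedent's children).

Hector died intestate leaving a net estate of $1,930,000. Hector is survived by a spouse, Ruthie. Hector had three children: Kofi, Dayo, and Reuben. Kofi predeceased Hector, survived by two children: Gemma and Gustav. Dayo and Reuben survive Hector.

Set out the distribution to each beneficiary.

Ruthie first takes $250,000, leaving a balance of $1,680,000. Ruthie then takes three-eighths of the balance ($630,000), for a total of $880,000. The remaining $1,050,000 passes to the descendants.
The descendants' portion ($1,050,000) is divided into 3 shares of $350,000: Dayo and Reuben each take $350,000; Kofi's $350,000 share passes to Kofi's issue.
Kofi's share ($350,000) is divided into 2 shares of $175,000: Gemma and Gustav each take $175,000.

Ruthie: $880,000; Gemma: $175,000; Gustav: $175,000; Dayo: $350,000; Reuben: $350,000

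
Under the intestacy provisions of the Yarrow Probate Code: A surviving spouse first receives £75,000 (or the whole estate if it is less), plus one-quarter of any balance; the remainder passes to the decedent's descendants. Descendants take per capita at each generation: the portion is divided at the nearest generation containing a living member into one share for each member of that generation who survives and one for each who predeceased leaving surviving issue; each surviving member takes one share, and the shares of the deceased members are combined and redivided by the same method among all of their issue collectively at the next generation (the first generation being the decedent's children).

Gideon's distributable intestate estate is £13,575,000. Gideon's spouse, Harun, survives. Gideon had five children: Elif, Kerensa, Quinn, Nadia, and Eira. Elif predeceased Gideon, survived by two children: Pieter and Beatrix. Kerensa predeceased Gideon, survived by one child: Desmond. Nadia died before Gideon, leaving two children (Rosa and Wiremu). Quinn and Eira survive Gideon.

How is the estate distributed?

Harun first takes £75,000, leaving a balance of £13,500,000. Harun then takes one-quarter of the balance (£3,375,000), for a total of £3,450,000. The remaining £10,125,000 passes to the descendants.
The descendants' portion (£10,125,000) is divided at the children's generation into 5 shares of £2,025,000. Quinn and Eira each take £2,025,000. The 3 shares of the deceased (Elif, Kerensa, and Nadia) are combined into a pool of £6,075,000.
That pool (£6,075,000) is divided at the grandchildren's generation equally among Pieter, Beatrix, Desmond, Rosa, and Wiremu: £1,215,000 each.

Harun: £3,450,000; Pieter: £1,215,000; Beatrix: £1,215,000; Desmond: £1,215,000; Quinn: £2,025,000; Rosa: £1,215,000; Wiremu: £1,215,000; Eira: £2,025,000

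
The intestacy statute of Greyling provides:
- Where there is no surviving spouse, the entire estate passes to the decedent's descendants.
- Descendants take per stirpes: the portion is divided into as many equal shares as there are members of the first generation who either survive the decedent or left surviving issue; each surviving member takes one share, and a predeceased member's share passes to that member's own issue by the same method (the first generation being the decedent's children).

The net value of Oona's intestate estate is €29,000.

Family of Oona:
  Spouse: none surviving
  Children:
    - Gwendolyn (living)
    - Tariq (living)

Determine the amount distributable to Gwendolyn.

Gwendolyn receives €14,500.

The entire €29,000 passes to the descendants.
That amount (€29,000) is divided into 2 shares of €14,500: Gwendolyn and Tariq each take €14,500.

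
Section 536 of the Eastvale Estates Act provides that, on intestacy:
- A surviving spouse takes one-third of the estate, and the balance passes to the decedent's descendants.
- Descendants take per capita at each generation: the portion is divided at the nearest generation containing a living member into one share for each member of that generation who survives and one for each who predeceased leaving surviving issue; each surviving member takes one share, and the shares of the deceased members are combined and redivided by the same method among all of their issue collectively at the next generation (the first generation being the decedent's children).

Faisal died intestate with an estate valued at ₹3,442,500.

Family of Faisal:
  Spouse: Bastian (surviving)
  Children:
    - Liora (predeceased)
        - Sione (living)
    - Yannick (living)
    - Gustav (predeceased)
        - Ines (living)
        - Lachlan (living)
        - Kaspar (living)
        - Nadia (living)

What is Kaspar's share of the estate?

Kaspar receives ₹306,000.

Bastian takes one-third of ₹3,442,500 = ₹1,147,500. The remaining ₹2,295,000 passes to the descendants.
The descendants' portion (₹2,295,000) is divided at the children's generation into 3 shares of ₹765,000. Yannick takes ₹765,000. The 2 shares of the deceased (Liora and Gustav) are combined into a pool of ₹1,530,000.
That pool (₹1,530,000) is divided at the grandchildren's generation equally among Sione, Ines, Lachlan, Kaspar, and Nadia: ₹306,000 each.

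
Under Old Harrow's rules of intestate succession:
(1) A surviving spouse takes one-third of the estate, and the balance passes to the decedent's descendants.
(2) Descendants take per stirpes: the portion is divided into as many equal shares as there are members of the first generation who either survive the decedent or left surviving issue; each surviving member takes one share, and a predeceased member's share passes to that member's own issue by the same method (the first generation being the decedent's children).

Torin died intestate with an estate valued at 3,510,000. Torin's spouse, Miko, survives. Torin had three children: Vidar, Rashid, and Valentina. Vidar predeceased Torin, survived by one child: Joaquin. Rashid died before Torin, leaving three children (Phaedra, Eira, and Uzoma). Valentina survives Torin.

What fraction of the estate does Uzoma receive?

Uzoma receives 2/27 of the estate.

Miko takes one-third of 3,510,000 = 1,170,000. The remaining 2,340,000 passes to the descendants.
The descendants' portion (2,340,000) is divided into 3 shares of 780,000: Valentina takes 780,000; Vidar's 780,000 share passes to Vidar's issue; Rashid's 780,000 share passes to Rashid's issue.
Vidar's share (780,000) passes entirely to Joaquin.
Rashid's share (780,000) is divided into 3 shares of 260,000: Phaedra, Eira, and Uzoma each take 260,000.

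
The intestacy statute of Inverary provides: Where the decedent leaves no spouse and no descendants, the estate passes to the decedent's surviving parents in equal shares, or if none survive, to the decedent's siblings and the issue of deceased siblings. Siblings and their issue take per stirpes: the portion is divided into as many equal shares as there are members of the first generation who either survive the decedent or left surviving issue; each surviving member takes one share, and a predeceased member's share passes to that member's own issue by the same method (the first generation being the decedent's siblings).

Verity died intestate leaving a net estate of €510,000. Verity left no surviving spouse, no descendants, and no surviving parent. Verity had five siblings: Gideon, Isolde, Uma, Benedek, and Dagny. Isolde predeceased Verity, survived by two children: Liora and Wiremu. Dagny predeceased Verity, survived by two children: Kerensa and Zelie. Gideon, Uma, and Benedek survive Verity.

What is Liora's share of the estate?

Liora receives €51,000.

The entire €510,000 passes to the siblings and their issue.
That amount (€510,000) is divided into 5 shares of €102,000: Gideon, Uma, and Benedek each take €102,000; Isolde's €102,000 share passes to Isolde's issue; Dagny's €102,000 share passes to Dagny's issue.
Isolde's share (€102,000) is divided into 2 shares of €51,000: Liora and Wiremu each take €51,000.
Dagny's share (€102,000) is divided into 2 shares of €51,000: Kerensa and Zelie each take €51,000.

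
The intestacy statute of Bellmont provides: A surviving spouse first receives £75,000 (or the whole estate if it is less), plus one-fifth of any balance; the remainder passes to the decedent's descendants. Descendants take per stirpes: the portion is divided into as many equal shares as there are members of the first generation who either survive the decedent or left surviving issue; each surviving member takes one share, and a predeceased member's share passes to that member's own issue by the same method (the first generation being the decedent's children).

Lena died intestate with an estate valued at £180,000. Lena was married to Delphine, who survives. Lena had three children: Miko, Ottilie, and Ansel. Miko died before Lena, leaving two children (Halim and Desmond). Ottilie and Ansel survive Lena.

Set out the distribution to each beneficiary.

Delphine first takes £75,000, leaving a balance of £105,000. Delphine then takes one-fifth of the balance (£21,000), for a total of £96,000. The remaining £84,000 passes to the descendants.
The descendants' portion (£84,000) is divided into 3 shares of £28,000: Ottilie and Ansel each take £28,000; Miko's £28,000 share passes to Miko's issue.
Miko's share (£28,000) is divided into 2 shares of £14,000: Halim and Desmond each take £14,000.

Delphine: £96,000; Halim: £14,000; Desmond: £14,000; Ottilie: £28,000; Ansel: £28,000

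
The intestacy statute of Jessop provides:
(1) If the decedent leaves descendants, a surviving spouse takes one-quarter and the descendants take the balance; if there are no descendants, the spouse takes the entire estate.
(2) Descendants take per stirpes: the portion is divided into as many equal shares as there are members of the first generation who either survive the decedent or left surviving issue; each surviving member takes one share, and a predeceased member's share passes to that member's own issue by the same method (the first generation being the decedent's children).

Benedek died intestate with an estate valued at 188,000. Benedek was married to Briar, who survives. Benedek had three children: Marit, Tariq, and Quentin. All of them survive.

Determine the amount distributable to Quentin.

Briar takes one-quarter of 188,000 = 47,000. The remaining 141,000 passes to the descendants.
The descendants' portion (141,000) is divided into 3 shares of 47,000: Marit, Tariq, and Quentin each take 47,000.

Quentin receives 47,000.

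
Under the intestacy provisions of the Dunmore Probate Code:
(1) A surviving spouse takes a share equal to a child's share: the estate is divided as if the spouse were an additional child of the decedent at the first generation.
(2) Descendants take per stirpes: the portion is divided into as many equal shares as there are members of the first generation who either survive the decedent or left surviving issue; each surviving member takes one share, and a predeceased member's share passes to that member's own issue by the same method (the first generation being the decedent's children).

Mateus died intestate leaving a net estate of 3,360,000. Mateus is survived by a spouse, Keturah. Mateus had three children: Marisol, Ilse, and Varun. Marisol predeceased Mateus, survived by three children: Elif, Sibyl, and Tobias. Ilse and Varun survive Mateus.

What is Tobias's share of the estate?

The spouse counts as an additional share at the children's level, so there are 4 primary shares of 840,000. Keturah takes one such share (840,000).
The children's combined portion (2,520,000) is divided into 3 shares of 840,000: Ilse and Varun each take 840,000; Marisol's 840,000 share passes to Marisol's issue.
Marisol's share (840,000) is divided into 3 shares of 280,000: Elif, Sibyl, and Tobias each take 280,000.

Tobias receives 280,000.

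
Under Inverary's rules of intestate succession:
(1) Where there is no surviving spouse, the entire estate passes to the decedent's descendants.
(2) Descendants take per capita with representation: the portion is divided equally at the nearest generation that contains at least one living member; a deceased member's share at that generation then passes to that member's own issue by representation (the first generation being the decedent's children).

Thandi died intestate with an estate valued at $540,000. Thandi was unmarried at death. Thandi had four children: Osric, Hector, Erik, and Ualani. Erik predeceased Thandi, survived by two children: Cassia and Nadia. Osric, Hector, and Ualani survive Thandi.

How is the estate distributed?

Osric: $135,000; Hector: $135,000; Cassia: $67,500; Nadia: $67,500; Ualani: $135,000

The entire $540,000 passes to the descendants.
That amount ($540,000) is divided into 4 shares of $135,000: Osric, Hector, and Ualani each take $135,000; Erik's $135,000 share passes to Erik's issue.
Erik's share ($135,000) is divided into 2 shares of $67,500: Cassia and Nadia each take $67,500.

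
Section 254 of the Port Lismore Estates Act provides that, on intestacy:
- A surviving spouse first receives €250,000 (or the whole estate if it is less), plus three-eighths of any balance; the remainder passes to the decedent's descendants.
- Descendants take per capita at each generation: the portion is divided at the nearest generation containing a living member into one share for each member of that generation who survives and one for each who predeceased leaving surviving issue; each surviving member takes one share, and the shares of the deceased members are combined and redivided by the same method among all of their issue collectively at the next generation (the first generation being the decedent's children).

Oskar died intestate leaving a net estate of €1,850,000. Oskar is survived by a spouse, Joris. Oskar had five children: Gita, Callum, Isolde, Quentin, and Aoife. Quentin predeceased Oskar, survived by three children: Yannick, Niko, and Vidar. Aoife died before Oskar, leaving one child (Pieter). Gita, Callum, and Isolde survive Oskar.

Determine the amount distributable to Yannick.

Yannick receives €100,000.

Joris first takes €250,000, leaving a balance of €1,600,000. Joris then takes three-eighths of the balance (€600,000), for a total of €850,000. The remaining €1,000,000 passes to the descendants.
The descendants' portion (€1,000,000) is divided at the children's generation into 5 shares of €200,000. Gita, Callum, and Isolde each take €200,000. The 2 shares of the deceased (Quentin and Aoife) are combined into a pool of €400,000.
That pool (€400,000) is divided at the grandchildren's generation equally among Yannick, Niko, Vidar, and Pieter: €100,000 each.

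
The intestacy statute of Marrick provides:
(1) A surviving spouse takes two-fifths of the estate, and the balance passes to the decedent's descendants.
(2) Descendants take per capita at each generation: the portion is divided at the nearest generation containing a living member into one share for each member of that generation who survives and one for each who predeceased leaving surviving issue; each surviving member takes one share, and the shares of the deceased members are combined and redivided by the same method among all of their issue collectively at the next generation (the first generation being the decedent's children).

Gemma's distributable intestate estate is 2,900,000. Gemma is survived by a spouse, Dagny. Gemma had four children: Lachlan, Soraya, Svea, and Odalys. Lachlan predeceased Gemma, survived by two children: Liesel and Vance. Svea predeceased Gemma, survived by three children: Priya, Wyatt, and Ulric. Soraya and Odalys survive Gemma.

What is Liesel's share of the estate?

Dagny takes two-fifths of 2,900,000 = 1,160,000. The remaining 1,740,000 passes to the descendants.
The descendants' portion (1,740,000) is divided at the children's generation into 4 shares of 435,000. Soraya and Odalys each take 435,000. The 2 shares of the deceased (Lachlan and Svea) are combined into a pool of 870,000.
That pool (870,000) is divided at the grandchildren's generation equally among Liesel, Vance, Priya, Wyatt, and Ulric: 174,000 each.

Liesel receives 174,000.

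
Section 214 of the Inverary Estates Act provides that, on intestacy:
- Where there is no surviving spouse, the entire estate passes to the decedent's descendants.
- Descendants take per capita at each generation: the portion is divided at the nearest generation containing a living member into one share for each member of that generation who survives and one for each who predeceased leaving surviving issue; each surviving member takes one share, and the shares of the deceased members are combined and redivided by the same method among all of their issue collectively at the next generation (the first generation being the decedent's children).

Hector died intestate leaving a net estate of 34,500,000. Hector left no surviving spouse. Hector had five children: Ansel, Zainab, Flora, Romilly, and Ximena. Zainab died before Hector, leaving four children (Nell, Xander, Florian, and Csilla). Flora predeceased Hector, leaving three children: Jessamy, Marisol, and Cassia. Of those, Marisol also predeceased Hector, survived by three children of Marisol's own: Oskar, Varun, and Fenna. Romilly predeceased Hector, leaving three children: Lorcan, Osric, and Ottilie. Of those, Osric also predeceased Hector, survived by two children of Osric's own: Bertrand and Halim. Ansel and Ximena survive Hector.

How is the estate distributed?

Ansel: 6,900,000; Nell: 2,070,000; Xander: 2,070,000; Florian: 2,070,000; Csilla: 2,070,000; Jessamy: 2,070,000; Oskar: 828,000; Varun: 828,000; Fenna: 828,000; Cassia: 2,070,000; Lorcan: 2,070,000; Bertrand: 828,000; Halim: 828,000; Ottilie: 2,070,000; Ximena: 6,900,000

The entire 34,500,000 passes to the descendants.
That amount (34,500,000) is divided at the children's generation into 5 shares of 6,900,000. Ansel and Ximena each take 6,900,000. The 3 shares of the deceased (Zainab, Flora, and Romilly) are combined into a pool of 20,700,000.
That pool (20,700,000) is divided at the grandchildren's generation into 10 shares of 2,070,000. Nell, Xander, Florian, Csilla, Jessamy, Cassia, Lorcan, and Ottilie each take 2,070,000. The 2 shares of the deceased (Marisol and Osric) are combined into a pool of 4,140,000.
That pool (4,140,000) is divided at the great-grandchildren's generation equally among Oskar, Varun, Fenna, Bertrand, and Halim: 828,000 each.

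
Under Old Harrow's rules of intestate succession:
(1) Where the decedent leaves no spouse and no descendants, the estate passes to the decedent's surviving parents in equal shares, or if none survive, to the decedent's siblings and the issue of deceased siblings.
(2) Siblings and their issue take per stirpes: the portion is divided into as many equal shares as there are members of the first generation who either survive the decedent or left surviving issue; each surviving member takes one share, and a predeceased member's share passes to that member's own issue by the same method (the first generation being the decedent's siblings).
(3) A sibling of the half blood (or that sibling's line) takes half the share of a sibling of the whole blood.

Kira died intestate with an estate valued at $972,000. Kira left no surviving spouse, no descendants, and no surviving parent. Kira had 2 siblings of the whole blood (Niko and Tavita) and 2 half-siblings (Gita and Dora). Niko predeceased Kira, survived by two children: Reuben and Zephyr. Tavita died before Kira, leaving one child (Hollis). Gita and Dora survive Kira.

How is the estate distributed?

The entire $972,000 passes to the siblings and their issue.
Counting each half-blood sibling's line as half a unit, there are 3 units in $972,000, so one unit is $324,000. Whole-blood lines (Niko and Tavita) take $324,000 each; half-blood lines (Gita and Dora) take $162,000 each.
Niko's share ($324,000) is divided into 2 shares of $162,000: Reuben and Zephyr each take $162,000.
Tavita's share ($324,000) passes entirely to Hollis.

Reuben: $162,000; Zephyr: $162,000; Hollis: $324,000; Gita: $162,000; Dora: $162,000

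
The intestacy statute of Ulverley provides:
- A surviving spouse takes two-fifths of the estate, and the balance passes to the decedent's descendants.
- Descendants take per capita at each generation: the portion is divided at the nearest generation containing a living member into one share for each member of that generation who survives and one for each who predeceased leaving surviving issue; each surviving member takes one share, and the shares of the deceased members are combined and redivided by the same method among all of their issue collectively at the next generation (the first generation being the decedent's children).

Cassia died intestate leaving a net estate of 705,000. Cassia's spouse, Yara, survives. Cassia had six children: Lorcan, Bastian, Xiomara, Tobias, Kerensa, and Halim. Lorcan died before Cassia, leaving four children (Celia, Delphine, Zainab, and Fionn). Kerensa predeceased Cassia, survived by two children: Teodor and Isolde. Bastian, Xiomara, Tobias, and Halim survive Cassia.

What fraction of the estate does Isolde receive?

Isolde receives 1/30 of the estate.

Yara takes two-fifths of 705,000 = 282,000. The remaining 423,000 passes to the descendants.
The descendants' portion (423,000) is divided at the children's generation into 6 shares of 70,500. Bastian, Xiomara, Tobias, and Halim each take 70,500. The 2 shares of the deceased (Lorcan and Kerensa) are combined into a pool of 141,000.
That pool (141,000) is divided at the grandchildren's generation equally among Celia, Delphine, Zainab, Fionn, Teodor, and Isolde: 23,500 each.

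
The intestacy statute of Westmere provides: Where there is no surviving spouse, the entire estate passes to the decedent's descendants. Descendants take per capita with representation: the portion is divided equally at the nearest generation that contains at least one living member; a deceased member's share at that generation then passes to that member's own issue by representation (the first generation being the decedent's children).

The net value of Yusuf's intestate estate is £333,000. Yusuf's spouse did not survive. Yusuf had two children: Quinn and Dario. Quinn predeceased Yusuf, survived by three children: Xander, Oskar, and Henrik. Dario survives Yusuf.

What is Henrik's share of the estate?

The entire £333,000 passes to the descendants.
That amount (£333,000) is divided into 2 shares of £166,500: Dario takes £166,500; Quinn's £166,500 share passes to Quinn's issue.
Quinn's share (£166,500) is divided into 3 shares of £55,500: Xander, Oskar, and Henrik each take £55,500.

Henrik receives £55,500.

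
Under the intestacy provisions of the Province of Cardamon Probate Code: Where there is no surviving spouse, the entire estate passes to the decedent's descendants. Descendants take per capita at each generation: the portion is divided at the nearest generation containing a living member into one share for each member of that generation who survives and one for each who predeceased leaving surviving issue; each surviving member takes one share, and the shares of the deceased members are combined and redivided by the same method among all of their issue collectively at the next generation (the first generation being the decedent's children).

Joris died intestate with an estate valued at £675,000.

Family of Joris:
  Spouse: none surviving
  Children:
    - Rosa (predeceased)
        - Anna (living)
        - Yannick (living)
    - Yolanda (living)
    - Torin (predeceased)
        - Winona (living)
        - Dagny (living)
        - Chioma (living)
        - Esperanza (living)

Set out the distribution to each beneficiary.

The entire £675,000 passes to the descendants.
That amount (£675,000) is divided at the children's generation into 3 shares of £225,000. Yolanda takes £225,000. The 2 shares of the deceased (Rosa and Torin) are combined into a pool of £450,000.
That pool (£450,000) is divided at the grandchildren's generation equally among Anna, Yannick, Winona, Dagny, Chioma, and Esperanza: £75,000 each.

Anna: £75,000; Yannick: £75,000; Yolanda: £225,000; Winona: £75,000; Dagny: £75,000; Chioma: £75,000; Esperanza: £75,000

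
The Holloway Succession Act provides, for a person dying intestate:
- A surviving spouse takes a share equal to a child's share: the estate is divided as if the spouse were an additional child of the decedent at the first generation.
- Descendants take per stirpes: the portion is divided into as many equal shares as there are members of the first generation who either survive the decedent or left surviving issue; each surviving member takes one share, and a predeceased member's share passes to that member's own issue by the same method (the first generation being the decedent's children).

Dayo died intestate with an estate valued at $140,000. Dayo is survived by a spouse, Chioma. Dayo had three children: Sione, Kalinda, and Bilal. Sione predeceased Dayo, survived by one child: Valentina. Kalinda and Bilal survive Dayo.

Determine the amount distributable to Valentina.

Valentina receives $35,000.

The spouse counts as an additional share at the children's level, so there are 4 primary shares of $35,000. Chioma takes one such share ($35,000).
The children's combined portion ($105,000) is divided into 3 shares of $35,000: Kalinda and Bilal each take $35,000; Sione's $35,000 share passes to Sione's issue.
Sione's share ($35,000) passes entirely to Valentina.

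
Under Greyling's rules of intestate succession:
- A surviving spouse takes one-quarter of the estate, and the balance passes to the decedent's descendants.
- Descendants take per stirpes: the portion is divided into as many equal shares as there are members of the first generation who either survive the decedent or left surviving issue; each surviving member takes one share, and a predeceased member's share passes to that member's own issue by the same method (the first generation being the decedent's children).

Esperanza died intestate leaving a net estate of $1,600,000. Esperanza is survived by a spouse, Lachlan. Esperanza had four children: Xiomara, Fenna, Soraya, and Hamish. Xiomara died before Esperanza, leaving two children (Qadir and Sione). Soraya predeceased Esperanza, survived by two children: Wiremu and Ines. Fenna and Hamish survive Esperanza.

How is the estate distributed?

Lachlan: $400,000; Qadir: $150,000; Sione: $150,000; Fenna: $300,000; Wiremu: $150,000; Ines: $150,000; Hamish: $300,000

Lachlan takes one-quarter of $1,600,000 = $400,000. The remaining $1,200,000 passes to the descendants.
The descendants' portion ($1,200,000) is divided into 4 shares of $300,000: Fenna and Hamish each take $300,000; Xiomara's $300,000 share passes to Xiomara's issue; Soraya's $300,000 share passes to Soraya's issue.
Xiomara's share ($300,000) is divided into 2 shares of $150,000: Qadir and Sione each take $150,000.
Soraya's share ($300,000) is divided into 2 shares of $150,000: Wiremu and Ines each take $150,000.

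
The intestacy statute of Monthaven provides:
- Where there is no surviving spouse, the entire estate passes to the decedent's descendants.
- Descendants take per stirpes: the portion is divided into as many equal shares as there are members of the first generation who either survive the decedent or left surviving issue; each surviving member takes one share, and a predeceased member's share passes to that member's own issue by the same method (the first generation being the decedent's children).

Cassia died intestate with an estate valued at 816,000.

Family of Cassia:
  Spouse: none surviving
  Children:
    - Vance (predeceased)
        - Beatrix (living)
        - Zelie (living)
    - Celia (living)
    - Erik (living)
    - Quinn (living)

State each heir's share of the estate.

The entire 816,000 passes to the descendants.
That amount (816,000) is divided into 4 shares of 204,000: Celia, Erik, and Quinn each take 204,000; Vance's 204,000 share passes to Vance's issue.
Vance's share (204,000) is divided into 2 shares of 102,000: Beatrix and Zelie each take 102,000.

Beatrix: 102,000; Zelie: 102,000; Celia: 204,000; Erik: 204,000; Quinn: 204,000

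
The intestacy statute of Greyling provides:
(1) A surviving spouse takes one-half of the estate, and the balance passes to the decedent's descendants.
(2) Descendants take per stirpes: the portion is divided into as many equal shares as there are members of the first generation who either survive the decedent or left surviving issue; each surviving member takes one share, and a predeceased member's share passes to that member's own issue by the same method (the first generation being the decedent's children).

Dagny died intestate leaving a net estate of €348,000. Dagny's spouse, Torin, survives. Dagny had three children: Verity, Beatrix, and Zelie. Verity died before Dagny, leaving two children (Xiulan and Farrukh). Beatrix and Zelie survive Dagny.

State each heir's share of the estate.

Torin takes one-half of €348,000 = €174,000. The remaining €174,000 passes to the descendants.
The descendants' portion (€174,000) is divided into 3 shares of €58,000: Beatrix and Zelie each take €58,000; Verity's €58,000 share passes to Verity's issue.
Verity's share (€58,000) is divided into 2 shares of €29,000: Xiulan and Farrukh each take €29,000.

Torin: €174,000; Xiulan: €29,000; Farrukh: €29,000; Beatrix: €58,000; Zelie: €58,000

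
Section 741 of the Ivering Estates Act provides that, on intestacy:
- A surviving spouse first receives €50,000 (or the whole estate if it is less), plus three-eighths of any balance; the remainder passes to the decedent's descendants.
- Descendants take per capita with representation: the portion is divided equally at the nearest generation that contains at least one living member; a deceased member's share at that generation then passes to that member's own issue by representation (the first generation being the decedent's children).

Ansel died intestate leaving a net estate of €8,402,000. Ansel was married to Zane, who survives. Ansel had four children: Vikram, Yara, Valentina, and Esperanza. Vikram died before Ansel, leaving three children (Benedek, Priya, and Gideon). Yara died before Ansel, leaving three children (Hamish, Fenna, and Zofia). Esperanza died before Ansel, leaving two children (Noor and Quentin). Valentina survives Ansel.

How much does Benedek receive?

Zane first takes €50,000, leaving a balance of €8,352,000. Zane then takes three-eighths of the balance (€3,132,000), for a total of €3,182,000. The remaining €5,220,000 passes to the descendants.
The descendants' portion (€5,220,000) is divided into 4 shares of €1,305,000: Valentina takes €1,305,000; Vikram's €1,305,000 share passes to Vikram's issue; Yara's €1,305,000 share passes to Yara's issue; Esperanza's €1,305,000 share passes to Esperanza's issue.
Vikram's share (€1,305,000) is divided into 3 shares of €435,000: Benedek, Priya, and Gideon each take €435,000.
Yara's share (€1,305,000) is divided into 3 shares of €435,000: Hamish, Fenna, and Zofia each take €435,000.
Esperanza's share (€1,305,000) is divided into 2 shares of €652,500: Noor and Quentin each take €652,500.

Benedek receives €435,000.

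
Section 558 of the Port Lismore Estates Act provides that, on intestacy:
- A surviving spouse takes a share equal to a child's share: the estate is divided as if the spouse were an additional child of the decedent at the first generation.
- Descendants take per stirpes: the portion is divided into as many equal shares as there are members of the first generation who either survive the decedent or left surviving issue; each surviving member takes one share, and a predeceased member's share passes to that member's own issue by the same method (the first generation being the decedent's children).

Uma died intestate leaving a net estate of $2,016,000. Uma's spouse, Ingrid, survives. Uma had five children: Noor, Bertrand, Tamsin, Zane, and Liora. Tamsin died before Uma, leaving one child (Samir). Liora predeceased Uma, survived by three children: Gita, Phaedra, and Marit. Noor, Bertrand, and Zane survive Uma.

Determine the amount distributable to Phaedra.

The spouse counts as an additional share at the children's level, so there are 6 primary shares of $336,000. Ingrid takes one such share ($336,000).
The children's combined portion ($1,680,000) is divided into 5 shares of $336,000: Noor, Bertrand, and Zane each take $336,000; Tamsin's $336,000 share passes to Tamsin's issue; Liora's $336,000 share passes to Liora's issue.
Tamsin's share ($336,000) passes entirely to Samir.
Liora's share ($336,000) is divided into 3 shares of $112,000: Gita, Phaedra, and Marit each take $112,000.

Phaedra receives $112,000.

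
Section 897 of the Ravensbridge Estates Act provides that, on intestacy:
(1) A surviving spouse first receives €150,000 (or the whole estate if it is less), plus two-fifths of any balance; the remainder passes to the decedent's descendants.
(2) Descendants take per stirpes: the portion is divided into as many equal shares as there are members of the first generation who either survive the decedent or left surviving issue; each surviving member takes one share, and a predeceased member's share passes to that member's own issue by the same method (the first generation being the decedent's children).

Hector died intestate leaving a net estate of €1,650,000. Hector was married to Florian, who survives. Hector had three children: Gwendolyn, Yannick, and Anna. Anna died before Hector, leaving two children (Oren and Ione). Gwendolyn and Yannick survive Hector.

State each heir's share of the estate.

Florian first takes €150,000, leaving a balance of €1,500,000. Florian then takes two-fifths of the balance (€600,000), for a total of €750,000. The remaining €900,000 passes to the descendants.
The descendants' portion (€900,000) is divided into 3 shares of €300,000: Gwendolyn and Yannick each take €300,000; Anna's €300,000 share passes to Anna's issue.
Anna's share (€300,000) is divided into 2 shares of €150,000: Oren and Ione each take €150,000.

Florian: €750,000; Gwendolyn: €300,000; Yannick: €300,000; Oren: €150,000; Ione: €150,000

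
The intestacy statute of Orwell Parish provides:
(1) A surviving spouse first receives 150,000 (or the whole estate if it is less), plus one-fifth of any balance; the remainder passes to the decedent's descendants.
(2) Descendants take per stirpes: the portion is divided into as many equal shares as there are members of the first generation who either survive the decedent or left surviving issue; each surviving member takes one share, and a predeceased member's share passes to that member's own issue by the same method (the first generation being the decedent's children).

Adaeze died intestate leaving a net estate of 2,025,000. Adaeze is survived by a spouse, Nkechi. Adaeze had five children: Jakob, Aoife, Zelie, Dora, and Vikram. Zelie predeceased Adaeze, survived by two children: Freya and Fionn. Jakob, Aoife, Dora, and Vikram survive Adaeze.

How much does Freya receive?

Nkechi first takes 150,000, leaving a balance of 1,875,000. Nkechi then takes one-fifth of the balance (375,000), for a total of 525,000. The remaining 1,500,000 passes to the descendants.
The descendants' portion (1,500,000) is divided into 5 shares of 300,000: Jakob, Aoife, Dora, and Vikram each take 300,000; Zelie's 300,000 share passes to Zelie's issue.
Zelie's share (300,000) is divided into 2 shares of 150,000: Freya and Fionn each take 150,000.

Freya receives 150,000.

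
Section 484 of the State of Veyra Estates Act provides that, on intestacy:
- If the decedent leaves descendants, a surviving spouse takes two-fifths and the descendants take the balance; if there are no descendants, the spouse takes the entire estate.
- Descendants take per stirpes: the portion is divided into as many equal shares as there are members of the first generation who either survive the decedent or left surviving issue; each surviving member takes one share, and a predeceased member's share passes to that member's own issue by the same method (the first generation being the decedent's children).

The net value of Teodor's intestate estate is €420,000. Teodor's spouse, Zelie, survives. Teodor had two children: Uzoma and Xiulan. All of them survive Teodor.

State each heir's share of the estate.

Zelie takes two-fifths of €420,000 = €168,000. The remaining €252,000 passes to the descendants.
The descendants' portion (€252,000) is divided into 2 shares of €126,000: Uzoma and Xiulan each take €126,000.

Zelie: €168,000; Uzoma: €126,000; Xiulan: €126,000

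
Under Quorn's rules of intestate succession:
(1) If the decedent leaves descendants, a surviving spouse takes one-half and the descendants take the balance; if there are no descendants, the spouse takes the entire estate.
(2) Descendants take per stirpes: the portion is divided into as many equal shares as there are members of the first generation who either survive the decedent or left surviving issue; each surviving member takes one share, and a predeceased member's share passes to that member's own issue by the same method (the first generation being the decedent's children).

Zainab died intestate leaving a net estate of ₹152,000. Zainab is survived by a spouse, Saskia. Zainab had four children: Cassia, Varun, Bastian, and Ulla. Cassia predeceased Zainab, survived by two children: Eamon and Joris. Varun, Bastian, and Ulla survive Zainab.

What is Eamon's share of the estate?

Saskia takes one-half of ₹152,000 = ₹76,000. The remaining ₹76,000 passes to the descendants.
The descendants' portion (₹76,000) is divided into 4 shares of ₹19,000: Varun, Bastian, and Ulla each take ₹19,000; Cassia's ₹19,000 share passes to Cassia's issue.
Cassia's share (₹19,000) is divided into 2 shares of ₹9,500: Eamon and Joris each take ₹9,500.

Eamon receives ₹9,500.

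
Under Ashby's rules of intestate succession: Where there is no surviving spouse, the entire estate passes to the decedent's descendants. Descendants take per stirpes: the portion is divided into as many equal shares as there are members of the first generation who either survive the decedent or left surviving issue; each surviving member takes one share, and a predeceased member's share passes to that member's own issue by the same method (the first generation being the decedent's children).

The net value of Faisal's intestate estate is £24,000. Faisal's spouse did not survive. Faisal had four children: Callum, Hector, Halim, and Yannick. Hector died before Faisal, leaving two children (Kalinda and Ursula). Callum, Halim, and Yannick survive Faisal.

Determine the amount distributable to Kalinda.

Kalinda receives £3,000.

The entire £24,000 passes to the descendants.
That amount (£24,000) is divided into 4 shares of £6,000: Callum, Halim, and Yannick each take £6,000; Hector's £6,000 share passes to Hector's issue.
Hector's share (£6,000) is divided into 2 shares of £3,000: Kalinda and Ursula each take £3,000.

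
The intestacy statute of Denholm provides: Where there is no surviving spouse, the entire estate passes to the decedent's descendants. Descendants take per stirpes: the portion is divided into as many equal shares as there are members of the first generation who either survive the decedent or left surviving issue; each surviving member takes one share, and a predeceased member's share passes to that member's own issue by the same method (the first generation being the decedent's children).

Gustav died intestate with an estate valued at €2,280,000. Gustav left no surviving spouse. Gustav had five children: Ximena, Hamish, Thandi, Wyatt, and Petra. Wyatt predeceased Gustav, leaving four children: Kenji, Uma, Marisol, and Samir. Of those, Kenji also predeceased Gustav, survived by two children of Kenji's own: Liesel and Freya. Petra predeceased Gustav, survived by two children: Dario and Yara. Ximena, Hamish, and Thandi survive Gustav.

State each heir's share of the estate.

The entire €2,280,000 passes to the descendants.
That amount (€2,280,000) is divided into 5 shares of €456,000: Ximena, Hamish, and Thandi each take €456,000; Wyatt's €456,000 share passes to Wyatt's issue; Petra's €456,000 share passes to Petra's issue.
Wyatt's share (€456,000) is divided into 4 shares of €114,000: Uma, Marisol, and Samir each take €114,000; Kenji's €114,000 share passes to Kenji's issue.
Kenji's share (€114,000) is divided into 2 shares of €57,000: Liesel and Freya each take €57,000.
Petra's share (€456,000) is divided into 2 shares of €228,000: Dario and Yara each take €228,000.

Ximena: €456,000; Hamish: €456,000; Thandi: €456,000; Liesel: €57,000; Freya: €57,000; Uma: €114,000; Marisol: €114,000; Samir: €114,000; Dario: €228,000; Yara: €228,000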